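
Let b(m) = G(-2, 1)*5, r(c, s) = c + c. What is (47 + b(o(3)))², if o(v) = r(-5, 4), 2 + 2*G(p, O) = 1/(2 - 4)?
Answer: 26569/16 ≈ 1660.6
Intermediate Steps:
G(p, O) = -5/4 (G(p, O) = -1 + 1/(2*(2 - 4)) = -1 + (½)/(-2) = -1 + (½)*(-½) = -1 - ¼ = -5/4)
r(c, s) = 2*c
o(v) = -10 (o(v) = 2*(-5) = -10)
b(m) = -25/4 (b(m) = -5/4*5 = -25/4)
(47 + b(o(3)))² = (47 - 25/4)² = (163/4)² = 26569/16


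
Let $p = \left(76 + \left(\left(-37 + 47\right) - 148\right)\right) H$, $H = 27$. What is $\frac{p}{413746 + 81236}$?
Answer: $- \frac{93}{27499} \approx -0.0033819$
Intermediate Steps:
$p = -1674$ ($p = \left(76 + \left(\left(-37 + 47\right) - 148\right)\right) 27 = \left(76 + \left(10 - 148\right)\right) 27 = \left(76 - 138\right) 27 = \left(-62\right) 27 = -1674$)
$\frac{p}{413746 + 81236} = - \frac{1674}{413746 + 81236} = - \frac{1674}{494982} = \left(-1674\right) \frac{1}{494982} = - \frac{93}{27499}$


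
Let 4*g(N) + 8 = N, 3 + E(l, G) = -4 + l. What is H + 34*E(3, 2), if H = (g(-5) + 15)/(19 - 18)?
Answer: -497/4 ≈ -124.25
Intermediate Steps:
E(l, G) = -7 + l (E(l, G) = -3 + (-4 + l) = -7 + l)
g(N) = -2 + N/4
H = 47/4 (H = ((-2 + (¼)*(-5)) + 15)/(19 - 18) = ((-2 - 5/4) + 15)/1 = (-13/4 + 15)*1 = (47/4)*1 = 47/4 ≈ 11.750)
H + 34*E(3, 2) = 47/4 + 34*(-7 + 3) = 47/4 + 34*(-4) = 47/4 - 136 = -497/4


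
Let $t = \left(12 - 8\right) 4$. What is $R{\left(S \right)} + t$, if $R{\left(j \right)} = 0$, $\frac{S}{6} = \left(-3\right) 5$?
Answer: $16$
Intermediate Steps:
$S = -90$ ($S = 6 \left(\left(-3\right) 5\right) = 6 \left(-15\right) = -90$)
$t = 16$ ($t = 4 \cdot 4 = 16$)
$R{\left(S \right)} + t = 0 + 16 = 16$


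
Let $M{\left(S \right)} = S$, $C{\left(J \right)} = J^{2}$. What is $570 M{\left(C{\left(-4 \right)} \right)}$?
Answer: $9120$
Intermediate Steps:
$570 M{\left(C{\left(-4 \right)} \right)} = 570 \left(-4\right)^{2} = 570 \cdot 16 = 9120$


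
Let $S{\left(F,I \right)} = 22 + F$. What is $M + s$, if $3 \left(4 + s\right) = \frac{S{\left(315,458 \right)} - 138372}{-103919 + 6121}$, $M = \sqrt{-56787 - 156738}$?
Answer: $- \frac{1035541}{293394} + 15 i \sqrt{949} \approx -3.5295 + 462.09 i$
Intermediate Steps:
$M = 15 i \sqrt{949}$ ($M = \sqrt{-213525} = 15 i \sqrt{949} \approx 462.09 i$)
$s = - \frac{1035541}{293394}$ ($s = -4 + \frac{\left(\left(22 + 315\right) - 138372\right) \frac{1}{-103919 + 6121}}{3} = -4 + \frac{\left(337 - 138372\right) \frac{1}{-97798}}{3} = -4 + \frac{\left(-138035\right) \left(- \frac{1}{97798}\right)}{3} = -4 + \frac{1}{3} \cdot \frac{138035}{97798} = -4 + \frac{138035}{293394} = - \frac{1035541}{293394} \approx -3.5295$)
$M + s = 15 i \sqrt{949} - \frac{1035541}{293394} = - \frac{1035541}{293394} + 15 i \sqrt{949}$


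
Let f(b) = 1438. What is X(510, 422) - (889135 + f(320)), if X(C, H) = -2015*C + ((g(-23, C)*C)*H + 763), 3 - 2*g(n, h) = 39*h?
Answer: -2141957530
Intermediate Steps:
g(n, h) = 3/2 - 39*h/2
X(C, H) = 763 - 2015*C + C*H*(3/2 - 39*C/2) (X(C, H) = -2015*C + (((3/2 - 39*C/2)*C)*H + 763) = -2015*C + ((C*(3/2 - 39*C/2))*H + 763) = -2015*C + (C*H*(3/2 - 39*C/2) + 763) = -2015*C + (763 + C*H*(3/2 - 39*C/2)) = 763 - 2015*C + C*H*(3/2 - 39*C/2))
X(510, 422) - (889135 + f(320)) = (763 - 2015*510 - 3/2*510*422*(-1 + 13*510)) - (889135 + 1438) = (763 - 1027650 - 3/2*510*422*(-1 + 6630)) - 1*890573 = (763 - 1027650 - 3/2*510*422*6629) - 890573 = (763 - 1027650 - 2140040070) - 890573 = -2141066957 - 890573 = -2141957530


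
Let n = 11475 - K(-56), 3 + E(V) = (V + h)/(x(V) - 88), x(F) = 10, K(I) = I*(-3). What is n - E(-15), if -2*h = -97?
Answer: 1764427/156 ≈ 11310.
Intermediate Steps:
h = 97/2 (h = -½*(-97) = 97/2 ≈ 48.500)
K(I) = -3*I
E(V) = -565/156 - V/78 (E(V) = -3 + (V + 97/2)/(10 - 88) = -3 + (97/2 + V)/(-78) = -3 + (97/2 + V)*(-1/78) = -3 + (-97/156 - V/78) = -565/156 - V/78)
n = 11307 (n = 11475 - (-3)*(-56) = 11475 - 1*168 = 11475 - 168 = 11307)
n - E(-15) = 11307 - (-565/156 - 1/78*(-15)) = 11307 - (-565/156 + 5/26) = 11307 - 1*(-535/156) = 11307 + 535/156 = 1764427/156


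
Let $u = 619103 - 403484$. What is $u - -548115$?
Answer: $763734$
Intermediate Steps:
$u = 215619$ ($u = 619103 - 403484 = 215619$)
$u - -548115 = 215619 - -548115 = 215619 + 548115 = 763734$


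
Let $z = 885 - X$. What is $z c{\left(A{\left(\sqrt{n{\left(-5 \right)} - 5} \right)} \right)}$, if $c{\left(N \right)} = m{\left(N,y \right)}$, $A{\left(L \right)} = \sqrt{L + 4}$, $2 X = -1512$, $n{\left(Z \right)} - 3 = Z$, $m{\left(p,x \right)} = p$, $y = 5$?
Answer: $1641 \sqrt{4 + i \sqrt{7}} \approx 3441.4 + 1035.2 i$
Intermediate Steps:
$n{\left(Z \right)} = 3 + Z$
$X = -756$ ($X = \frac{1}{2} \left(-1512\right) = -756$)
$A{\left(L \right)} = \sqrt{4 + L}$
$c{\left(N \right)} = N$
$z = 1641$ ($z = 885 - -756 = 885 + 756 = 1641$)
$z c{\left(A{\left(\sqrt{n{\left(-5 \right)} - 5} \right)} \right)} = 1641 \sqrt{4 + \sqrt{\left(3 - 5\right) - 5}} = 1641 \sqrt{4 + \sqrt{-2 - 5}} = 1641 \sqrt{4 + \sqrt{-7}} = 1641 \sqrt{4 + i \sqrt{7}}$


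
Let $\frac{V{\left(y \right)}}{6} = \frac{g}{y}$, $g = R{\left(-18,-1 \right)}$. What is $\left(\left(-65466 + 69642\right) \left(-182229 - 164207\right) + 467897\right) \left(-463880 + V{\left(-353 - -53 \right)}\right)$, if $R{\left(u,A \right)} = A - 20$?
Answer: $\frac{33544265200540381}{50} \approx 6.7089 \cdot 10^{14}$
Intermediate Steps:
$R{\left(u,A \right)} = -20 + A$
$g = -21$ ($g = -20 - 1 = -21$)
$V{\left(y \right)} = - \frac{126}{y}$ ($V{\left(y \right)} = 6 \left(- \frac{21}{y}\right) = - \frac{126}{y}$)
$\left(\left(-65466 + 69642\right) \left(-182229 - 164207\right) + 467897\right) \left(-463880 + V{\left(-353 - -53 \right)}\right) = \left(\left(-65466 + 69642\right) \left(-182229 - 164207\right) + 467897\right) \left(-463880 - \frac{126}{-353 - -53}\right) = \left(4176 \left(-346436\right) + 467897\right) \left(-463880 - \frac{126}{-353 + 53}\right) = \left(-1446716736 + 467897\right) \left(-463880 - \frac{126}{-300}\right) = - 1446248839 \left(-463880 - - \frac{21}{50}\right) = - 1446248839 \left(-463880 + \frac{21}{50}\right) = \left(-1446248839\right) \left(- \frac{23193979}{50}\right) = \frac{33544265200540381}{50}$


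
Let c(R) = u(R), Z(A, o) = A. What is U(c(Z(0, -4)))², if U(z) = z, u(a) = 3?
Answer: 9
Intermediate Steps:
c(R) = 3
U(c(Z(0, -4)))² = 3² = 9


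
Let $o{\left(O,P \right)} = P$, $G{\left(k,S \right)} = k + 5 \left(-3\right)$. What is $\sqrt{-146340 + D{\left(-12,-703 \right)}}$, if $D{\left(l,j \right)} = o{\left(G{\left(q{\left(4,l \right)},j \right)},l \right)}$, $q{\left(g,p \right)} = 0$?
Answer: $4 i \sqrt{9147} \approx 382.56 i$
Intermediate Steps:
$G{\left(k,S \right)} = -15 + k$ ($G{\left(k,S \right)} = k - 15 = -15 + k$)
$D{\left(l,j \right)} = l$
$\sqrt{-146340 + D{\left(-12,-703 \right)}} = \sqrt{-146340 - 12} = \sqrt{-146352} = 4 i \sqrt{9147}$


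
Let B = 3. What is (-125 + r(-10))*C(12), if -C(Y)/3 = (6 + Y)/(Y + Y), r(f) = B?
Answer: 549/2 ≈ 274.50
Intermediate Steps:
r(f) = 3
C(Y) = -3*(6 + Y)/(2*Y) (C(Y) = -3*(6 + Y)/(Y + Y) = -3*(6 + Y)/(2*Y))
(-125 + r(-10))*C(12) = (-125 + 3)*(-3/2 - 9/12) = -122*(-3/2 - 9*1/12) = -122*(-3/2 - ¾) = -122*(-9/4) = 549/2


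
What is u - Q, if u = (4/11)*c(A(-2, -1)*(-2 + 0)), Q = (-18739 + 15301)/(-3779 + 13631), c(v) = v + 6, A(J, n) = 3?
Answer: 573/1642 ≈ 0.34896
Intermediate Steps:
c(v) = 6 + v
Q = -573/1642 (Q = -3438/9852 = -3438*1/9852 = -573/1642 ≈ -0.34896)
u = 0 (u = (4/11)*(6 + 3*(-2 + 0)) = (4*(1/11))*(6 + 3*(-2)) = 4*(6 - 6)/11 = (4/11)*0 = 0)
u - Q = 0 - 1*(-573/1642) = 0 + 573/1642 = 573/1642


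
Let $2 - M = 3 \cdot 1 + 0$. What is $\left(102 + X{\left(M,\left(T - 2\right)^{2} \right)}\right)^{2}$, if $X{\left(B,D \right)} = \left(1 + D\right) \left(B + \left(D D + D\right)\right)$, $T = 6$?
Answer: $22174681$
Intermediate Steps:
$M = -1$ ($M = 2 - \left(3 \cdot 1 + 0\right) = 2 - \left(3 + 0\right) = 2 - 3 = -1$)
$X{\left(B,D \right)} = \left(1 + D\right) \left(B + D + D^{2}\right)$ ($X{\left(B,D \right)} = \left(1 + D\right) \left(B + \left(D^{2} + D\right)\right) = \left(1 + D\right) \left(B + \left(D + D^{2}\right)\right) = \left(1 + D\right) \left(B + D + D^{2}\right)$)
$\left(102 + X{\left(M,\left(T - 2\right)^{2} \right)}\right)^{2} = \left(102 + \left(-1 + \left(6 - 2\right)^{2} + \left(\left(6 - 2\right)^{2}\right)^{3} + 2 \left(\left(6 - 2\right)^{2}\right)^{2} - \left(6 - 2\right)^{2}\right)\right)^{2} = \left(102 + \left(-1 + 4^{2} + \left(4^{2}\right)^{3} + 2 \left(4^{2}\right)^{2} - 4^{2}\right)\right)^{2} = \left(102 + \left(-1 + 16 + 16^{3} + 2 \cdot 16^{2} - 16\right)\right)^{2} = \left(102 + \left(-1 + 16 + 4096 + 2 \cdot 256 - 16\right)\right)^{2} = \left(102 + \left(-1 + 16 + 4096 + 512 - 16\right)\right)^{2} = \left(102 + 4607\right)^{2} = 4709^{2} = 22174681$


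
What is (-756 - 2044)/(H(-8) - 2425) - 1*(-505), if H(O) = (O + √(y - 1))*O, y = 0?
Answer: 564335045/1114877 - 4480*I/1114877 ≈ 506.19 - 0.0040184*I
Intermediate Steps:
H(O) = O*(I + O) (H(O) = (O + √(0 - 1))*O = (O + √(-1))*O = (O + I)*O = (I + O)*O = O*(I + O))
(-756 - 2044)/(H(-8) - 2425) - 1*(-505) = (-756 - 2044)/(-8*(I - 8) - 2425) - 1*(-505) = -2800/(-8*(-8 + I) - 2425) + 505 = -2800/((64 - 8*I) - 2425) + 505 = -2800*(-2361 + 8*I)/5574385 + 505 = -560*(-2361 + 8*I)/1114877 + 505 = 505 - 560*(-2361 + 8*I)/1114877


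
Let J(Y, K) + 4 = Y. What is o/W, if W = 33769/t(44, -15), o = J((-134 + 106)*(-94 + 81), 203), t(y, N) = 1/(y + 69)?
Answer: 360/3815897 ≈ 9.4342e-5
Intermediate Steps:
J(Y, K) = -4 + Y
t(y, N) = 1/(69 + y)
o = 360 (o = -4 + (-134 + 106)*(-94 + 81) = -4 - 28*(-13) = -4 + 364 = 360)
W = 3815897 (W = 33769/(1/(69 + 44)) = 33769/(1/113) = 33769*113 = 3815897)
o/W = 360/3815897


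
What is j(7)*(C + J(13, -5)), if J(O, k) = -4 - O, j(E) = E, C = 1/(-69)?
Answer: -8218/69 ≈ -119.10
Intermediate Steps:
C = -1/69 ≈ -0.014493
j(7)*(C + J(13, -5)) = 7*(-1/69 + (-4 - 1*13)) = 7*(-1/69 + (-4 - 13)) = 7*(-1/69 - 17) = 7*(-1174/69) = -8218/69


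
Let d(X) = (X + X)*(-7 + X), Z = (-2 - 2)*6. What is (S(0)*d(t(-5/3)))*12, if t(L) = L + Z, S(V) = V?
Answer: 0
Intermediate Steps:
Z = -24 (Z = -4*6 = -24)
t(L) = -24 + L (t(L) = L - 24 = -24 + L)
d(X) = 2*X*(-7 + X) (d(X) = (2*X)*(-7 + X) = 2*X*(-7 + X))
(S(0)*d(t(-5/3)))*12 = (0*(2*(-24 - 5/3)*(-7 + (-24 - 5/3))))*12 = (0*(2*(-77/3)*(-7 - 77/3)))*12 = (0*(2*(-77/3)*(-98/3)))*12 = (0*(15092/9))*12 = 0*12 = 0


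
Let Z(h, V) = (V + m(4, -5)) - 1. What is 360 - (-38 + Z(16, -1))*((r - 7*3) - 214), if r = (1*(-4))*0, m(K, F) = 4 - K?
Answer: -9040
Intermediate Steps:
r = 0 (r = -4*0 = 0)
Z(h, V) = -1 + V (Z(h, V) = (V + (4 - 1*4)) - 1 = (V + (4 - 4)) - 1 = (V + 0) - 1 = V - 1 = -1 + V)
360 - (-38 + Z(16, -1))*((r - 7*3) - 214) = 360 - (-38 + (-1 - 1))*((0 - 7*3) - 214) = 360 - (-38 - 2)*((0 - 21) - 214) = 360 - (-40)*(-21 - 214) = 360 - (-40)*(-235) = 360 - 1*9400 = 360 - 9400 = -9040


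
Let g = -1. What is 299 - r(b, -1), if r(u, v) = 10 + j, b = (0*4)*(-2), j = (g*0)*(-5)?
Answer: 289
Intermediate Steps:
j = 0 (j = -1*0*(-5) = 0*(-5) = 0)
b = 0 (b = 0*(-2) = 0)
r(u, v) = 10 (r(u, v) = 10 + 0 = 10)
299 - r(b, -1) = 299 - 1*10 = 299 - 10 = 289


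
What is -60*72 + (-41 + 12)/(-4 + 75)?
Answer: -306749/71 ≈ -4320.4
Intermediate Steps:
-60*72 + (-41 + 12)/(-4 + 75) = -4320 - 29/71 = -306749/71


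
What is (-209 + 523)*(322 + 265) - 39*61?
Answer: 181939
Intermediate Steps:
(-209 + 523)*(322 + 265) - 39*61 = 314*587 - 2379 = 184318 - 2379 = 181939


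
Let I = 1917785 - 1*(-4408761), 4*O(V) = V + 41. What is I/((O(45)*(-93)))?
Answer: -12653092/3999 ≈ -3164.1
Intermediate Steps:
O(V) = 41/4 + V/4 (O(V) = (V + 41)/4 = (41 + V)/4 = 41/4 + V/4)
I = 6326546 (I = 1917785 + 4408761 = 6326546)
I/((O(45)*(-93))) = 6326546/(((41/4 + (¼)*45)*(-93))) = 6326546/(((41/4 + 45/4)*(-93))) = 6326546/(((43/2)*(-93))) = 6326546/(-3999/2) = 6326546*(-2/3999) = -12653092/3999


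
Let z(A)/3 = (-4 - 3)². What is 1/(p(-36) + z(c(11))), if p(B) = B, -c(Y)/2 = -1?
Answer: 1/111 ≈ 0.0090090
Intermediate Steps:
c(Y) = 2 (c(Y) = -2*(-1) = 2)
z(A) = 147 (z(A) = 3*(-4 - 3)² = 3*(-7)² = 3*49 = 147)
1/(p(-36) + z(c(11))) = 1/(-36 + 147) = 1/111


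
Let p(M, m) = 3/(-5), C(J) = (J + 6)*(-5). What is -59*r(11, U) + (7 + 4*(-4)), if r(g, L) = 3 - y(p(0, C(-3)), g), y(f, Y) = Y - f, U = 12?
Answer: 2492/5 ≈ 498.40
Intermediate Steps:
C(J) = -30 - 5*J (C(J) = (6 + J)*(-5) = -30 - 5*J)
p(M, m) = -3/5 (p(M, m) = 3*(-1/5) = -3/5)
r(g, L) = 12/5 - g (r(g, L) = 3 - (g - 1*(-3/5)) = 3 - (g + 3/5) = 3 - (3/5 + g) = 3 + (-3/5 - g) = 12/5 - g)
-59*r(11, U) + (7 + 4*(-4)) = -59*(12/5 - 1*11) + (7 + 4*(-4)) = -59*(12/5 - 11) + (7 - 16) = -59*(-43/5) - 9 = 2537/5 - 9 = 2492/5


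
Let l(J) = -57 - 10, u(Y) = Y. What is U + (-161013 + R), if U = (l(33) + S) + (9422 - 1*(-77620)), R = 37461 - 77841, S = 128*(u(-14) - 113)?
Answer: -130674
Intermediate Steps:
S = -16256 (S = 128*(-14 - 113) = 128*(-127) = -16256)
l(J) = -67
R = -40380
U = 70719 (U = (-67 - 16256) + (9422 - 1*(-77620)) = -16323 + (9422 + 77620) = -16323 + 87042 = 70719)
U + (-161013 + R) = 70719 + (-161013 - 40380) = 70719 - 201393 = -130674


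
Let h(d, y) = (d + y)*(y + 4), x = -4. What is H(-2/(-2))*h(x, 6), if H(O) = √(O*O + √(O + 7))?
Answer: 20*√(1 + 2*√2) ≈ 39.133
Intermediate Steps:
H(O) = √(O² + √(7 + O))
h(d, y) = (4 + y)*(d + y) (h(d, y) = (d + y)*(4 + y) = (4 + y)*(d + y))
H(-2/(-2))*h(x, 6) = √((-2/(-2))² + √(7 - 2/(-2)))*(6² + 4*(-4) + 4*6 - 4*6) = √((-2*(-½))² + √(7 - 2*(-½)))*(36 - 16 + 24 - 24) = √(1² + √(7 + 1))*20 = √(1 + √8)*20 = √(1 + 2*√2)*20 = 20*√(1 + 2*√2)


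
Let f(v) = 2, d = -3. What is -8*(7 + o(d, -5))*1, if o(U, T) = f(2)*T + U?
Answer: 48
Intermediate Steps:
o(U, T) = U + 2*T (o(U, T) = 2*T + U = U + 2*T)
-8*(7 + o(d, -5))*1 = -8*(7 + (-3 + 2*(-5)))*1 = -8*(7 + (-3 - 10))*1 = -8*(7 - 13)*1 = -8*(-6)*1 = 48*1 = 48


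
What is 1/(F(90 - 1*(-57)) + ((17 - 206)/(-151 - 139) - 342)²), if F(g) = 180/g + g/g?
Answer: 4120900/480170852869 ≈ 8.5822e-6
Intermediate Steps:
F(g) = 1 + 180/g (F(g) = 180/g + 1 = 1 + 180/g)
1/(F(90 - 1*(-57)) + ((17 - 206)/(-151 - 139) - 342)²) = 1/((180 + (90 - 1*(-57)))/(90 - 1*(-57)) + ((17 - 206)/(-151 - 139) - 342)²) = 1/((180 + (90 + 57))/(90 + 57) + (-189/(-290) - 342)²) = 1/((180 + 147)/147 + (-189*(-1/290) - 342)²) = 1/((1/147)*327 + (189/290 - 342)²) = 1/(109/49 + (-98991/290)²) = 1/(109/49 + 9799218081/84100) = 1/(480170852869/4120900) = 4120900/480170852869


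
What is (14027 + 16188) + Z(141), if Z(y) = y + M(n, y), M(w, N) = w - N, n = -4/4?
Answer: 30214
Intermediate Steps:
n = -1 (n = -4*¼ = -1)
Z(y) = -1 (Z(y) = y + (-1 - y) = -1)
(14027 + 16188) + Z(141) = (14027 + 16188) - 1 = 30215 - 1 = 30214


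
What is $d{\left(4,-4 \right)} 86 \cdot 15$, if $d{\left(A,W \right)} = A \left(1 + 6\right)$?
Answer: $36120$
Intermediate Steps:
$d{\left(A,W \right)} = 7 A$ ($d{\left(A,W \right)} = A 7 = 7 A$)
$d{\left(4,-4 \right)} 86 \cdot 15 = 7 \cdot 4 \cdot 86 \cdot 15 = 28 \cdot 86 \cdot 15 = 2408 \cdot 15 = 36120$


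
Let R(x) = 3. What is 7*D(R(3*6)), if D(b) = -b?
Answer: -21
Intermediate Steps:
7*D(R(3*6)) = 7*(-1*3) = 7*(-3) = -21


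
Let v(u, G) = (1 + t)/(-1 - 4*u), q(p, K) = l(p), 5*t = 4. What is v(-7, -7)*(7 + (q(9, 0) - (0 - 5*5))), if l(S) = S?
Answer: 41/15 ≈ 2.7333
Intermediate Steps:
t = 4/5 (t = (1/5)*4 = 4/5 ≈ 0.80000)
q(p, K) = p
v(u, G) = 9/(5*(-1 - 4*u)) (v(u, G) = (1 + 4/5)/(-1 - 4*u) = 9/(5*(-1 - 4*u)))
v(-7, -7)*(7 + (q(9, 0) - (0 - 5*5))) = (-9/(5 + 20*(-7)))*(7 + (9 - (0 - 5*5))) = (-9/(5 - 140))*(7 + (9 - (0 - 25))) = (-9/(-135))*(7 + (9 - 1*(-25))) = (-9*(-1/135))*(7 + (9 + 25)) = (7 + 34)/15 = (1/15)*41 = 41/15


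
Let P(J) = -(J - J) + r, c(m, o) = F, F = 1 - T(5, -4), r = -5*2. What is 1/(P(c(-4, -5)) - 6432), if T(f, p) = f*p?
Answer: -1/6442 ≈ -0.00015523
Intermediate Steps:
r = -10
F = 21 (F = 1 - 5*(-4) = 1 - 1*(-20) = 1 + 20 = 21)
c(m, o) = 21
P(J) = -10 (P(J) = -(J - J) - 10 = -1*0 - 10 = 0 - 10 = -10)
1/(P(c(-4, -5)) - 6432) = 1/(-10 - 6432) = 1/(-6442) = -1/6442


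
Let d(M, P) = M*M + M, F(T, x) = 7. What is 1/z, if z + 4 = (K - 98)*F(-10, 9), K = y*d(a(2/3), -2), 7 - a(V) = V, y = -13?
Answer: -9/44248 ≈ -0.00020340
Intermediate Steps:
a(V) = 7 - V
d(M, P) = M + M**2 (d(M, P) = M**2 + M = M + M**2)
K = -5434/9 (K = -13*(7 - 2/3)*(1 + (7 - 2/3)) = -247*(1 + 19/3)/3 = -247*22/(3*3) = -13*418/9 = -5434/9 ≈ -603.78)
z = -44248/9 (z = -4 + (-5434/9 - 98)*7 = -4 - 6316/9*7 = -4 - 44212/9 = -44248/9 ≈ -4916.4)
1/z = 1/(-44248/9) = -9/44248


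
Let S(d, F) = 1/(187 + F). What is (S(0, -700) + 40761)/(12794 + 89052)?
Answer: 10455196/26123499 ≈ 0.40022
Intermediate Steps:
(S(0, -700) + 40761)/(12794 + 89052) = (1/(187 - 700) + 40761)/(12794 + 89052) = (1/(-513) + 40761)/101846 = (-1/513 + 40761)*(1/101846) = (20910392/513)*(1/101846) = 10455196/26123499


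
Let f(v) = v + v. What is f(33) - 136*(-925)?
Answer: 125866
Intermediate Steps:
f(v) = 2*v
f(33) - 136*(-925) = 2*33 - 136*(-925) = 66 + 125800 = 125866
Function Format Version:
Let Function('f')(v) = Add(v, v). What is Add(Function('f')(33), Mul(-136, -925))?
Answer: 125866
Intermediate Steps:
Function('f')(v) = Mul(2, v)
Add(Function('f')(33), Mul(-136, -925)) = Add(Mul(2, 33), Mul(-136, -925)) = Add(66, 125800) = 125866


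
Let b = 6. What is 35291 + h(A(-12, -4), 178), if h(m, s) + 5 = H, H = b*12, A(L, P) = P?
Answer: 35358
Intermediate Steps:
H = 72 (H = 6*12 = 72)
h(m, s) = 67 (h(m, s) = -5 + 72 = 67)
35291 + h(A(-12, -4), 178) = 35291 + 67 = 35358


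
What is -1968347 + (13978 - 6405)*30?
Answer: -1741157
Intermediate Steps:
-1968347 + (13978 - 6405)*30 = -1968347 + 7573*30 = -1968347 + 227190 = -1741157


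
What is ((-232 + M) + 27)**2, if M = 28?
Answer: 31329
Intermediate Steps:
((-232 + M) + 27)**2 = ((-232 + 28) + 27)**2 = (-204 + 27)**2 = (-177)**2 = 31329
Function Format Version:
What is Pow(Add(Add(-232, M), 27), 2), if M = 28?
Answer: 31329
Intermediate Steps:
Pow(Add(Add(-232, M), 27), 2) = Pow(Add(Add(-232, 28), 27), 2) = Pow(Add(-204, 27), 2) = Pow(-177, 2) = 31329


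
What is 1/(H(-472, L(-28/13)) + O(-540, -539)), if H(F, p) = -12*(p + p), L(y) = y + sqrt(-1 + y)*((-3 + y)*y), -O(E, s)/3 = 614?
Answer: -36929373/70732361866 + 634088*I*sqrt(533)/106098542799 ≈ -0.0005221 + 0.00013798*I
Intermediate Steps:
O(E, s) = -1842 (O(E, s) = -3*614 = -1842)
L(y) = y + y*sqrt(-1 + y)*(-3 + y) (L(y) = y + sqrt(-1 + y)*(y*(-3 + y)) = y + y*sqrt(-1 + y)*(-3 + y))
H(F, p) = -24*p
1/(H(-472, L(-28/13)) + O(-540, -539)) = 1/(-24*(-28/13)*(1 - 3*sqrt(-1 - 28/13) + (-28/13)*sqrt(-1 - 28/13)) - 1842) = 1/(-24*(-28*1/13)*(1 - 3*sqrt(-1 - 28*1/13) + (-28*1/13)*sqrt(-1 - 28*1/13)) - 1842) = 1/(-(-672)*(1 - 3*sqrt(-1 - 28/13) - 28*sqrt(-1 - 28/13)/13)/13 - 1842) = 1/(-(-672)*(1 - 3*I*sqrt(533)/13 - 28*I*sqrt(533)/169)/13 - 1842) = 1/(-(-672)*(1 - 67*I*sqrt(533)/169)/13 - 1842) = 1/(-24*(-28/13 + 1876*I*sqrt(533)/2197) - 1842) = 1/((672/13 - 45024*I*sqrt(533)/2197) - 1842) = 1/(-23274/13 - 45024*I*sqrt(533)/2197)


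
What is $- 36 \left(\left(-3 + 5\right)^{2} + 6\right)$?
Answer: $-360$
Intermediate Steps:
$- 36 \left(\left(-3 + 5\right)^{2} + 6\right) = - 36 \left(2^{2} + 6\right) = - 36 \left(4 + 6\right) = \left(-36\right) 10 = -360$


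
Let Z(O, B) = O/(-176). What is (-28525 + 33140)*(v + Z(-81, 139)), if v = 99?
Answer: 80785575/176 ≈ 4.5901e+5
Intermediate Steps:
Z(O, B) = -O/176 (Z(O, B) = O*(-1/176) = -O/176)
(-28525 + 33140)*(v + Z(-81, 139)) = (-28525 + 33140)*(99 - 1/176*(-81)) = 4615*(99 + 81/176) = 4615*(17505/176) = 80785575/176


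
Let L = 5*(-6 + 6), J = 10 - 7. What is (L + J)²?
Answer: 9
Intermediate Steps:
J = 3
L = 0 (L = 5*0 = 0)
(L + J)² = (0 + 3)² = 3² = 9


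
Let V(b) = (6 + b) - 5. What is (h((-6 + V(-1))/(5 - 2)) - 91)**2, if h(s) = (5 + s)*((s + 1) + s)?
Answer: 10000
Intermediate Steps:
V(b) = 1 + b
h(s) = (1 + 2*s)*(5 + s) (h(s) = (5 + s)*((1 + s) + s) = (5 + s)*(1 + 2*s) = (1 + 2*s)*(5 + s))
(h((-6 + V(-1))/(5 - 2)) - 91)**2 = ((5 + 2*((-6 + (1 - 1))/(5 - 2))**2 + 11*((-6 + (1 - 1))/(5 - 2))) - 91)**2 = ((5 + 2*((-6 + 0)/3)**2 + 11*((-6 + 0)/3)) - 91)**2 = ((5 + 2*(-6*1/3)**2 + 11*(-6*1/3)) - 91)**2 = ((5 + 2*(-2)**2 + 11*(-2)) - 91)**2 = ((5 + 2*4 - 22) - 91)**2 = ((5 + 8 - 22) - 91)**2 = (-9 - 91)**2 = (-100)**2 = 10000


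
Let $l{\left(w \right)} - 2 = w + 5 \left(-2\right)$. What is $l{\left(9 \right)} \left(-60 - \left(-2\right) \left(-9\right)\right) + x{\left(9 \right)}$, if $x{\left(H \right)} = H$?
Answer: $-69$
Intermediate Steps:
$l{\left(w \right)} = -8 + w$ ($l{\left(w \right)} = 2 + \left(w + 5 \left(-2\right)\right) = 2 + \left(w - 10\right) = 2 + \left(-10 + w\right) = -8 + w$)
$l{\left(9 \right)} \left(-60 - \left(-2\right) \left(-9\right)\right) + x{\left(9 \right)} = \left(-8 + 9\right) \left(-60 - \left(-2\right) \left(-9\right)\right) + 9 = 1 \left(-60 - 18\right) + 9 = 1 \left(-78\right) + 9 = -78 + 9 = -69$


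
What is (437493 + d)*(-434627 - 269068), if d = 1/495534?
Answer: -50851969416330595/165178 ≈ -3.0786e+11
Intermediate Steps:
d = 1/495534 ≈ 2.0180e-6
(437493 + d)*(-434627 - 269068) = (437493 + 1/495534)*(-434627 - 269068) = (216792656263/495534)*(-703695) = -50851969416330595/165178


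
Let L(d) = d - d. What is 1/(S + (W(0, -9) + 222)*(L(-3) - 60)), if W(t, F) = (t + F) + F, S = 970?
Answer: -1/11270 ≈ -8.8731e-5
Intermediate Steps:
W(t, F) = t + 2*F (W(t, F) = (F + t) + F = t + 2*F)
L(d) = 0
1/(S + (W(0, -9) + 222)*(L(-3) - 60)) = 1/(970 + ((0 + 2*(-9)) + 222)*(0 - 60)) = 1/(970 + ((0 - 18) + 222)*(-60)) = 1/(970 + (-18 + 222)*(-60)) = 1/(970 + 204*(-60)) = 1/(970 - 12240) = 1/(-11270) = -1/11270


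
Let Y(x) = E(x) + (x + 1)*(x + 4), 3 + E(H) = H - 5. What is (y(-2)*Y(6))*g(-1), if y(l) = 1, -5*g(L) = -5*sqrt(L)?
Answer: 68*I ≈ 68.0*I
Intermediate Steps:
E(H) = -8 + H (E(H) = -3 + (H - 5) = -3 + (-5 + H) = -8 + H)
g(L) = sqrt(L) (g(L) = -(-1)*sqrt(L) = sqrt(L))
Y(x) = -8 + x + (1 + x)*(4 + x) (Y(x) = (-8 + x) + (x + 1)*(x + 4) = (-8 + x) + (1 + x)*(4 + x) = -8 + x + (1 + x)*(4 + x))
(y(-2)*Y(6))*g(-1) = (1*(-4 + 6**2 + 6*6))*sqrt(-1) = (1*(-4 + 36 + 36))*I = (1*68)*I = 68*I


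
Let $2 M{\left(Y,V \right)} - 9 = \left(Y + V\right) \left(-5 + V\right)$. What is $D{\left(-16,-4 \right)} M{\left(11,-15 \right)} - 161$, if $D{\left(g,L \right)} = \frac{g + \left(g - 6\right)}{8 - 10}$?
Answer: $\frac{1369}{2} \approx 684.5$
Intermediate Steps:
$M{\left(Y,V \right)} = \frac{9}{2} + \frac{\left(-5 + V\right) \left(V + Y\right)}{2}$ ($M{\left(Y,V \right)} = \frac{9}{2} + \frac{\left(Y + V\right) \left(-5 + V\right)}{2} = \frac{9}{2} + \frac{\left(V + Y\right) \left(-5 + V\right)}{2} = \frac{9}{2} + \frac{\left(-5 + V\right) \left(V + Y\right)}{2}$)
$D{\left(g,L \right)} = 3 - g$ ($D{\left(g,L \right)} = \frac{g + \left(-6 + g\right)}{-2} = \left(-6 + 2 g\right) \left(- \frac{1}{2}\right) = 3 - g$)
$D{\left(-16,-4 \right)} M{\left(11,-15 \right)} - 161 = \left(3 - -16\right) \left(\frac{9}{2} + \frac{\left(-15\right)^{2}}{2} - - \frac{75}{2} - \frac{55}{2} + \frac{1}{2} \left(-15\right) 11\right) - 161 = \left(3 + 16\right) \left(\frac{9}{2} + \frac{1}{2} \cdot 225 + \frac{75}{2} - \frac{55}{2} - \frac{165}{2}\right) - 161 = 19 \left(\frac{9}{2} + \frac{225}{2} + \frac{75}{2} - \frac{55}{2} - \frac{165}{2}\right) - 161 = 19 \cdot \frac{89}{2} - 161 = \frac{1691}{2} - 161 = \frac{1369}{2}$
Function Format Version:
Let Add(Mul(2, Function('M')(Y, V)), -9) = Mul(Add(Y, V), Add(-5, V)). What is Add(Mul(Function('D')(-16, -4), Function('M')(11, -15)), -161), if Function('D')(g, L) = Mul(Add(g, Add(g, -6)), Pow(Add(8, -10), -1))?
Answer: Rational(1369, 2) ≈ 684.50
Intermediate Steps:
Function('M')(Y, V) = Add(Rational(9, 2), Mul(Rational(1, 2), Add(-5, V), Add(V, Y))) (Function('M')(Y, V) = Add(Rational(9, 2), Mul(Rational(1, 2), Mul(Add(Y, V), Add(-5, V)))) = Add(Rational(9, 2), Mul(Rational(1, 2), Mul(Add(V, Y), Add(-5, V)))) = Add(Rational(9, 2), Mul(Rational(1, 2), Mul(Add(-5, V), Add(V, Y)))) = Add(Rational(9, 2), Mul(Rational(1, 2), Add(-5, V), Add(V, Y))))
Function('D')(g, L) = Add(3, Mul(-1, g)) (Function('D')(g, L) = Mul(Add(g, Add(-6, g)), Pow(-2, -1)) = Mul(Add(-6, Mul(2, g)), Rational(-1, 2)) = Add(3, Mul(-1, g)))
Add(Mul(Function('D')(-16, -4), Function('M')(11, -15)), -161) = Add(Mul(Add(3, Mul(-1, -16)), Add(Rational(9, 2), Mul(Rational(1, 2), Pow(-15, 2)), Mul(Rational(-5, 2), -15), Mul(Rational(-5, 2), 11), Mul(Rational(1, 2), -15, 11))), -161) = Add(Mul(Add(3, 16), Add(Rational(9, 2), Mul(Rational(1, 2), 225), Rational(75, 2), Rational(-55, 2), Rational(-165, 2))), -161) = Add(Mul(19, Add(Rational(9, 2), Rational(225, 2), Rational(75, 2), Rational(-55, 2), Rational(-165, 2))), -161) = Add(Mul(19, Rational(89, 2)), -161) = Add(Rational(1691, 2), -161) = Rational(1369, 2)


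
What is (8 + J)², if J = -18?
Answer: 100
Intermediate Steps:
(8 + J)² = (8 - 18)² = (-10)² = 100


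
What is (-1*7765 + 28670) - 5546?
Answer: 15359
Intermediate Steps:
(-1*7765 + 28670) - 5546 = (-7765 + 28670) - 5546 = 20905 - 5546 = 15359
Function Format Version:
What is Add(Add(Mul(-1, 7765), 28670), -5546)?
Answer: 15359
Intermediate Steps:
Add(Add(Mul(-1, 7765), 28670), -5546) = Add(Add(-7765, 28670), -5546) = Add(20905, -5546) = 15359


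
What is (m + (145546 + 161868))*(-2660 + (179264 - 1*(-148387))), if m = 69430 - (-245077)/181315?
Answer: 22205892405090567/181315 ≈ 1.2247e+11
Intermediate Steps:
m = 12588945527/181315 (m = 69430 - (-245077)/181315 = 69430 - 1*(-245077/181315) = 69430 + 245077/181315 = 12588945527/181315 ≈ 69431.)
(m + (145546 + 161868))*(-2660 + (179264 - 1*(-148387))) = (12588945527/181315 + (145546 + 161868))*(-2660 + (179264 - 1*(-148387))) = (12588945527/181315 + 307414)*(-2660 + (179264 + 148387)) = 68327714937*(-2660 + 327651)/181315 = (68327714937/181315)*324991 = 22205892405090567/181315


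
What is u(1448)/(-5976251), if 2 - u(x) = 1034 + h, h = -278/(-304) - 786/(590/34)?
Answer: 44284861/267975094840 ≈ 0.00016526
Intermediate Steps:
h = -1990019/44840 (h = -278*(-1/304) - 786/(590*(1/34)) = 139/152 - 786/295/17 = 139/152 - 786*17/295 = 139/152 - 13362/295 = -1990019/44840 ≈ -44.380)
u(x) = -44284861/44840 (u(x) = 2 - (1034 - 1990019/44840) = 2 - 1*44374541/44840 = 2 - 44374541/44840 = -44284861/44840)
u(1448)/(-5976251) = -44284861/44840/(-5976251) = -44284861/44840*(-1/5976251) = 44284861/267975094840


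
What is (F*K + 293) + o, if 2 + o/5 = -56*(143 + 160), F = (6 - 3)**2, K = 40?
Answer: -84197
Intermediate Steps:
F = 9 (F = 3**2 = 9)
o = -84850 (o = -10 + 5*(-56*(143 + 160)) = -10 + 5*(-56*303) = -10 + 5*(-16968) = -10 - 84840 = -84850)
(F*K + 293) + o = (9*40 + 293) - 84850 = (360 + 293) - 84850 = 653 - 84850 = -84197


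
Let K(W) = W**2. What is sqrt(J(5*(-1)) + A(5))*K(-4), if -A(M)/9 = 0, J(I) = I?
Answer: 16*I*sqrt(5) ≈ 35.777*I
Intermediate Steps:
A(M) = 0 (A(M) = -9*0 = 0)
sqrt(J(5*(-1)) + A(5))*K(-4) = sqrt(5*(-1) + 0)*(-4)**2 = sqrt(-5 + 0)*16 = sqrt(-5)*16 = (I*sqrt(5))*16 = 16*I*sqrt(5)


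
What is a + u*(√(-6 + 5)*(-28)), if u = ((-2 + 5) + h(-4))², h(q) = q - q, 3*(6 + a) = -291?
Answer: -103 - 252*I ≈ -103.0 - 252.0*I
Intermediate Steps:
a = -103 (a = -6 + (⅓)*(-291) = -6 - 97 = -103)
h(q) = 0
u = 9 (u = ((-2 + 5) + 0)² = (3 + 0)² = 3² = 9)
a + u*(√(-6 + 5)*(-28)) = -103 + 9*(√(-6 + 5)*(-28)) = -103 + 9*(√(-1)*(-28)) = -103 + 9*(I*(-28)) = -103 + 9*(-28*I) = -103 - 252*I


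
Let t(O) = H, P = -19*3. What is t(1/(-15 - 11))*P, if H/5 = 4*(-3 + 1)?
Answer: 2280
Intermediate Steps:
P = -57
H = -40 (H = 5*(4*(-3 + 1)) = 5*(4*(-2)) = 5*(-8) = -40)
t(O) = -40
t(1/(-15 - 11))*P = -40*(-57) = 2280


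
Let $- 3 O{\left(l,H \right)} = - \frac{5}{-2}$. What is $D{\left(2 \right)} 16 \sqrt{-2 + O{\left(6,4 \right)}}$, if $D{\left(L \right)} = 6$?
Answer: $16 i \sqrt{102} \approx 161.59 i$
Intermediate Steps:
$O{\left(l,H \right)} = - \frac{5}{6}$ ($O{\left(l,H \right)} = - \frac{\left(-5\right) \frac{1}{-2}}{3} = - \frac{\left(-5\right) \left(- \frac{1}{2}\right)}{3} = \left(- \frac{1}{3}\right) \frac{5}{2} = - \frac{5}{6}$)
$D{\left(2 \right)} 16 \sqrt{-2 + O{\left(6,4 \right)}} = 6 \cdot 16 \sqrt{-2 - \frac{5}{6}} = 96 \sqrt{- \frac{17}{6}} = 96 \frac{i \sqrt{102}}{6} = 16 i \sqrt{102}$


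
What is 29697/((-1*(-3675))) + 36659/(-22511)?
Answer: 177929114/27575975 ≈ 6.4523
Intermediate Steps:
29697/((-1*(-3675))) + 36659/(-22511) = 29697/3675 + 36659*(-1/22511) = 29697*(1/3675) - 36659/22511 = 9899/1225 - 36659/22511 = 177929114/27575975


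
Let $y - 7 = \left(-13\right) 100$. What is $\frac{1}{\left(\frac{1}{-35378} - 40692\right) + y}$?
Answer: $- \frac{35378}{1485345331} \approx -2.3818 \cdot 10^{-5}$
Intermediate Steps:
$y = -1293$ ($y = 7 - 1300 = -1293$)
$\frac{1}{\left(\frac{1}{-35378} - 40692\right) + y} = \frac{1}{\left(\frac{1}{-35378} - 40692\right) - 1293} = \frac{1}{\left(- \frac{1}{35378} - 40692\right) - 1293} = \frac{1}{- \frac{1439601577}{35378} - 1293} = \frac{1}{- \frac{1485345331}{35378}} = - \frac{35378}{1485345331}$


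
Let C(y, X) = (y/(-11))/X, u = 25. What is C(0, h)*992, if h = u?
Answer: 0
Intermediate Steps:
h = 25
C(y, X) = -y/(11*X) (C(y, X) = (y*(-1/11))/X = (-y/11)/X = -y/(11*X))
C(0, h)*992 = -1/11*0/25*992 = -1/11*0*1/25*992 = 0*992 = 0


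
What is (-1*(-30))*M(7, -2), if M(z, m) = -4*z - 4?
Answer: -960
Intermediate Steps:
M(z, m) = -4 - 4*z
(-1*(-30))*M(7, -2) = (-1*(-30))*(-4 - 4*7) = 30*(-4 - 28) = 30*(-32) = -960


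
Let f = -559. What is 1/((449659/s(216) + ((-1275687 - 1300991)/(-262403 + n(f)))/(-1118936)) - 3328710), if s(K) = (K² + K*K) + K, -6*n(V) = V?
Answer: -1583723557894968/5271748830271624641877 ≈ -3.0042e-7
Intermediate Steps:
n(V) = -V/6
s(K) = K + 2*K² (s(K) = (K² + K²) + K = 2*K² + K = K + 2*K²)
1/((449659/s(216) + ((-1275687 - 1300991)/(-262403 + n(f)))/(-1118936)) - 3328710) = 1/((449659/((216*(1 + 2*216))) + ((-1275687 - 1300991)/(-262403 - ⅙*(-559)))/(-1118936)) - 3328710) = 1/((449659/((216*(1 + 432))) - 2576678/(-262403 + 559/6)*(-1/1118936)) - 3328710) = 1/((449659/((216*433)) - 2576678/(-1573859/6)*(-1/1118936)) - 3328710) = 1/((449659/93528 - 2576678*(-6/1573859)*(-1/1118936)) - 3328710) = 1/((449659*(1/93528) + (15460068/1573859)*(-1/1118936)) - 3328710) = 1/((449659/93528 - 297309/33866297962) - 3328710) = 1/(7614128934289403/1583723557894968 - 3328710) = 1/(-5271748830271624641877/1583723557894968) = -1583723557894968/5271748830271624641877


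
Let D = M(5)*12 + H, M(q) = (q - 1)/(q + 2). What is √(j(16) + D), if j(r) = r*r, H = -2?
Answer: √12782/7 ≈ 16.151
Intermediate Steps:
j(r) = r²
M(q) = (-1 + q)/(2 + q)
D = 34/7 (D = ((-1 + 5)/(2 + 5))*12 - 2 = (4/7)*12 - 2 = 48/7 - 2 = 34/7 ≈ 4.8571)
√(j(16) + D) = √(16² + 34/7) = √(256 + 34/7) = √(1826/7) = √12782/7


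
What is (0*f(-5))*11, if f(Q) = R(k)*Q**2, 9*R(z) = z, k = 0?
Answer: 0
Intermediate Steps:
R(z) = z/9
f(Q) = 0 (f(Q) = ((1/9)*0)*Q**2 = 0*Q**2 = 0)
(0*f(-5))*11 = (0*0)*11 = 0*11 = 0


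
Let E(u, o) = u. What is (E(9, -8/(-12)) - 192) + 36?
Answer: -147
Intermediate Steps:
(E(9, -8/(-12)) - 192) + 36 = (9 - 192) + 36 = -183 + 36 = -147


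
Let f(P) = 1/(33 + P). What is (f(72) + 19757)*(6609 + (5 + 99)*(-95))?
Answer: -6785643706/105 ≈ -6.4625e+7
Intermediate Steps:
(f(72) + 19757)*(6609 + (5 + 99)*(-95)) = (1/(33 + 72) + 19757)*(6609 + (5 + 99)*(-95)) = (1/105 + 19757)*(6609 + 104*(-95)) = (1/105 + 19757)*(6609 - 9880) = (2074486/105)*(-3271) = -6785643706/105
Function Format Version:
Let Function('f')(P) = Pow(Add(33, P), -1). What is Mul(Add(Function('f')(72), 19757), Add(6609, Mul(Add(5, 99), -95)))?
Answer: Rational(-6785643706, 105) ≈ -6.4625e+7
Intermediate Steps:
Mul(Add(Function('f')(72), 19757), Add(6609, Mul(Add(5, 99), -95))) = Mul(Add(Pow(Add(33, 72), -1), 19757), Add(6609, Mul(Add(5, 99), -95))) = Mul(Add(Pow(105, -1), 19757), Add(6609, Mul(104, -95))) = Mul(Add(Rational(1, 105), 19757), Add(6609, -9880)) = Mul(Rational(2074486, 105), -3271) = Rational(-6785643706, 105)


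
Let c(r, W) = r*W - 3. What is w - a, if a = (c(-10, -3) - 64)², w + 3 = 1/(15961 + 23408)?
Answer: -54014267/39369 ≈ -1372.0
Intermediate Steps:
w = -118106/39369 (w = -3 + 1/(15961 + 23408) = -3 + 1/39369 = -118106/39369 ≈ -3.0000)
c(r, W) = -3 + W*r (c(r, W) = W*r - 3 = -3 + W*r)
a = 1369 (a = ((-3 - 3*(-10)) - 64)² = ((-3 + 30) - 64)² = (27 - 64)² = (-37)² = 1369)
w - a = -118106/39369 - 1*1369 = -118106/39369 - 1369 = -54014267/39369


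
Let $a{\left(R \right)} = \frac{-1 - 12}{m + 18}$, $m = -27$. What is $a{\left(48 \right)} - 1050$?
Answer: $- \frac{9437}{9} \approx -1048.6$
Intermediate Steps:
$a{\left(R \right)} = \frac{13}{9}$ ($a{\left(R \right)} = \frac{-1 - 12}{-27 + 18} = - \frac{13}{-9} = \left(-13\right) \left(- \frac{1}{9}\right) = \frac{13}{9}$)
$a{\left(48 \right)} - 1050 = \frac{13}{9} - 1050 = - \frac{9437}{9}$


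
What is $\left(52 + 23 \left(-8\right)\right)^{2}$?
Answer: $17424$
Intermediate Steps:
$\left(52 + 23 \left(-8\right)\right)^{2} = \left(52 - 184\right)^{2} = \left(-132\right)^{2} = 17424$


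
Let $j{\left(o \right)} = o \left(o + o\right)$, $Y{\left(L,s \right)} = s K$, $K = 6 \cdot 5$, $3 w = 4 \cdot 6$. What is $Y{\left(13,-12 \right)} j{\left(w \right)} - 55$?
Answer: $-46135$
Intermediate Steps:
$w = 8$ ($w = \frac{4 \cdot 6}{3} = \frac{1}{3} \cdot 24 = 8$)
$K = 30$
$Y{\left(L,s \right)} = 30 s$ ($Y{\left(L,s \right)} = s 30 = 30 s$)
$j{\left(o \right)} = 2 o^{2}$ ($j{\left(o \right)} = o 2 o = 2 o^{2}$)
$Y{\left(13,-12 \right)} j{\left(w \right)} - 55 = 30 \left(-12\right) 2 \cdot 8^{2} - 55 = - 360 \cdot 2 \cdot 64 - 55 = \left(-360\right) 128 - 55 = -46080 - 55 = -46135$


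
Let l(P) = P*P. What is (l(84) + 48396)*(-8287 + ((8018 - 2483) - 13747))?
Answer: -914902548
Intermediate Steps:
l(P) = P²
(l(84) + 48396)*(-8287 + ((8018 - 2483) - 13747)) = (84² + 48396)*(-8287 + ((8018 - 2483) - 13747)) = (7056 + 48396)*(-8287 + (5535 - 13747)) = 55452*(-8287 - 8212) = 55452*(-16499) = -914902548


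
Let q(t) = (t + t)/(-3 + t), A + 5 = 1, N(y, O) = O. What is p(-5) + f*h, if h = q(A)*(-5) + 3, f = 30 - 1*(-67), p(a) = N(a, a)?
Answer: -1878/7 ≈ -268.29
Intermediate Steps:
p(a) = a
A = -4 (A = -5 + 1 = -4)
q(t) = 2*t/(-3 + t) (q(t) = (2*t)/(-3 + t) = 2*t/(-3 + t))
f = 97 (f = 30 + 67 = 97)
h = -19/7 (h = (2*(-4)/(-3 - 4))*(-5) + 3 = (2*(-4)/(-7))*(-5) + 3 = (2*(-4)*(-⅐))*(-5) + 3 = (8/7)*(-5) + 3 = -40/7 + 3 = -19/7 ≈ -2.7143)
p(-5) + f*h = -5 + 97*(-19/7) = -5 - 1843/7 = -1878/7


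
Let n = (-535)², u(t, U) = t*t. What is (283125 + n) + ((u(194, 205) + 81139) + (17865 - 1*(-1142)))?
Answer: 707132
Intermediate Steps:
u(t, U) = t²
n = 286225
(283125 + n) + ((u(194, 205) + 81139) + (17865 - 1*(-1142))) = (283125 + 286225) + ((194² + 81139) + (17865 - 1*(-1142))) = 569350 + ((37636 + 81139) + (17865 + 1142)) = 569350 + (118775 + 19007) = 569350 + 137782 = 707132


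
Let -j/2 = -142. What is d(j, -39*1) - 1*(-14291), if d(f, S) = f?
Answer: 14575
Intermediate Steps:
j = 284 (j = -2*(-142) = 284)
d(j, -39*1) - 1*(-14291) = 284 - 1*(-14291) = 284 + 14291 = 14575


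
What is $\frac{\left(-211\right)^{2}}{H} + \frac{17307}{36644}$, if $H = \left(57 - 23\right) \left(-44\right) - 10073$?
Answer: $- \frac{1431202841}{423934436} \approx -3.376$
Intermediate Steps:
$H = -11569$ ($H = 34 \left(-44\right) - 10073 = -1496 - 10073 = -11569$)
$\frac{\left(-211\right)^{2}}{H} + \frac{17307}{36644} = \frac{\left(-211\right)^{2}}{-11569} + \frac{17307}{36644} = 44521 \left(- \frac{1}{11569}\right) + 17307 \cdot \frac{1}{36644} = - \frac{44521}{11569} + \frac{17307}{36644} = - \frac{1431202841}{423934436}$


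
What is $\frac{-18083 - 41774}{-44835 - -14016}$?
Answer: $\frac{59857}{30819} \approx 1.9422$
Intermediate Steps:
$\frac{-18083 - 41774}{-44835 - -14016} = - \frac{59857}{-44835 + 14016} = - \frac{59857}{-30819} = \left(-59857\right) \left(- \frac{1}{30819}\right) = \frac{59857}{30819}$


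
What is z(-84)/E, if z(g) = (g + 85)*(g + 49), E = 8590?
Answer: -7/1718 ≈ -0.0040745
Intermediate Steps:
z(g) = (49 + g)*(85 + g) (z(g) = (85 + g)*(49 + g) = (49 + g)*(85 + g))
z(-84)/E = (4165 + (-84)² + 134*(-84))/8590 = (4165 + 7056 - 11256)*(1/8590) = -35*1/8590 = -7/1718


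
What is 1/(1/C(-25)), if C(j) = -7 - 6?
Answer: -13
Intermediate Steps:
C(j) = -13
1/(1/C(-25)) = 1/(1/(-13)) = 1/(-1/13) = -13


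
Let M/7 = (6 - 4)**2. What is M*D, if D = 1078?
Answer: 30184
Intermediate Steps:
M = 28 (M = 7*(6 - 4)**2 = 7*2**2 = 7*4 = 28)
M*D = 28*1078 = 30184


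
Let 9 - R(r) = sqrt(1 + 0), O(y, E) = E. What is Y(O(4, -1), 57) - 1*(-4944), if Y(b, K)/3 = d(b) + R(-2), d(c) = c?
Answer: 4965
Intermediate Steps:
R(r) = 8 (R(r) = 9 - sqrt(1 + 0) = 9 - sqrt(1) = 9 - 1*1 = 9 - 1 = 8)
Y(b, K) = 24 + 3*b (Y(b, K) = 3*(b + 8) = 3*(8 + b) = 24 + 3*b)
Y(O(4, -1), 57) - 1*(-4944) = (24 + 3*(-1)) - 1*(-4944) = (24 - 3) + 4944 = 21 + 4944 = 4965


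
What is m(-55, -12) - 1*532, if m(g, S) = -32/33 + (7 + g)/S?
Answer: -17456/33 ≈ -528.97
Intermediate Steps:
m(g, S) = -32/33 + (7 + g)/S (m(g, S) = -32*1/33 + (7 + g)/S = -32/33 + (7 + g)/S)
m(-55, -12) - 1*532 = (7 - 55 - 32/33*(-12))/(-12) - 1*532 = -(7 - 55 + 128/11)/12 - 532 = -1/12*(-400/11) - 532 = 100/33 - 532 = -17456/33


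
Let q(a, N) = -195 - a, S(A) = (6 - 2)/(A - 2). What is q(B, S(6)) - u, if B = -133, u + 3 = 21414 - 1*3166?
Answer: -18307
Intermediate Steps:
u = 18245 (u = -3 + (21414 - 1*3166) = -3 + (21414 - 3166) = -3 + 18248 = 18245)
S(A) = 4/(-2 + A)
q(B, S(6)) - u = (-195 - 1*(-133)) - 1*18245 = (-195 + 133) - 18245 = -62 - 18245 = -18307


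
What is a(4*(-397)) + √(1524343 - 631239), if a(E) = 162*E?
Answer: -257256 + 4*√55819 ≈ -2.5631e+5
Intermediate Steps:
a(4*(-397)) + √(1524343 - 631239) = 162*(4*(-397)) + √(1524343 - 631239) = 162*(-1588) + √893104 = -257256 + 4*√55819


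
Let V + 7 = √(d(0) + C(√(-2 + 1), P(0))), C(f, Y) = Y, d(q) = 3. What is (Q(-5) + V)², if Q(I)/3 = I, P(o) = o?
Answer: (22 - √3)² ≈ 410.79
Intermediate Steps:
Q(I) = 3*I
V = -7 + √3 (V = -7 + √(3 + 0) = -7 + √3 ≈ -5.2680)
(Q(-5) + V)² = (3*(-5) + (-7 + √3))² = (-15 + (-7 + √3))² = (-22 + √3)²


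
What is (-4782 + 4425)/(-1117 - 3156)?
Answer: 357/4273 ≈ 0.083548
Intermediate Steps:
(-4782 + 4425)/(-1117 - 3156) = -357/(-4273) = -357*(-1/4273) = 357/4273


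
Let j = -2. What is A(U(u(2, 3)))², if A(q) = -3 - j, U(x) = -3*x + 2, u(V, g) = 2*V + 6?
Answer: 1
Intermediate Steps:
u(V, g) = 6 + 2*V
U(x) = 2 - 3*x
A(q) = -1 (A(q) = -3 - 1*(-2) = -3 + 2 = -1)
A(U(u(2, 3)))² = (-1)² = 1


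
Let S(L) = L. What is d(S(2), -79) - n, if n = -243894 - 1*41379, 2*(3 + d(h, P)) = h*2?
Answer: 285272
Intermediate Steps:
d(h, P) = -3 + h (d(h, P) = -3 + (h*2)/2 = -3 + (2*h)/2 = -3 + h)
n = -285273 (n = -243894 - 41379 = -285273)
d(S(2), -79) - n = (-3 + 2) - 1*(-285273) = -1 + 285273 = 285272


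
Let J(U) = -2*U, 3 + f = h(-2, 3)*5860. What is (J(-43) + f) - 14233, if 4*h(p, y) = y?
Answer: -9755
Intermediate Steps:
h(p, y) = y/4
f = 4392 (f = -3 + ((1/4)*3)*5860 = -3 + (3/4)*5860 = -3 + 4395 = 4392)
(J(-43) + f) - 14233 = (-2*(-43) + 4392) - 14233 = (86 + 4392) - 14233 = 4478 - 14233 = -9755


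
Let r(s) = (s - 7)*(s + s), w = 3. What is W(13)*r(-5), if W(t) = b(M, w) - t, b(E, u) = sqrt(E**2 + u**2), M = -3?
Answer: -1560 + 360*sqrt(2) ≈ -1050.9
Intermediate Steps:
r(s) = 2*s*(-7 + s) (r(s) = (-7 + s)*(2*s) = 2*s*(-7 + s))
W(t) = -t + 3*sqrt(2) (W(t) = sqrt((-3)**2 + 3**2) - t = sqrt(9 + 9) - t = sqrt(18) - t = 3*sqrt(2) - t = -t + 3*sqrt(2))
W(13)*r(-5) = (-1*13 + 3*sqrt(2))*(2*(-5)*(-7 - 5)) = (-13 + 3*sqrt(2))*(2*(-5)*(-12)) = (-13 + 3*sqrt(2))*120 = -1560 + 360*sqrt(2)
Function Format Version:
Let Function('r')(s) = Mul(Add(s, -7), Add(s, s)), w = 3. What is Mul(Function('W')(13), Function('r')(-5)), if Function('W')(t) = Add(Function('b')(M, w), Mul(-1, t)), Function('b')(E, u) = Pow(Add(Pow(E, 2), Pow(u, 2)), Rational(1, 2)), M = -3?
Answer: Add(-1560, Mul(360, Pow(2, Rational(1, 2)))) ≈ -1050.9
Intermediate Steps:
Function('r')(s) = Mul(2, s, Add(-7, s)) (Function('r')(s) = Mul(Add(-7, s), Mul(2, s)) = Mul(2, s, Add(-7, s)))
Function('W')(t) = Add(Mul(-1, t), Mul(3, Pow(2, Rational(1, 2)))) (Function('W')(t) = Add(Pow(Add(Pow(-3, 2), Pow(3, 2)), Rational(1, 2)), Mul(-1, t)) = Add(Pow(Add(9, 9), Rational(1, 2)), Mul(-1, t)) = Add(Pow(18, Rational(1, 2)), Mul(-1, t)) = Add(Mul(3, Pow(2, Rational(1, 2))), Mul(-1, t)) = Add(Mul(-1, t), Mul(3, Pow(2, Rational(1, 2)))))
Mul(Function('W')(13), Function('r')(-5)) = Mul(Add(Mul(-1, 13), Mul(3, Pow(2, Rational(1, 2)))), Mul(2, -5, Add(-7, -5))) = Mul(Add(-13, Mul(3, Pow(2, Rational(1, 2)))), Mul(2, -5, -12)) = Mul(Add(-13, Mul(3, Pow(2, Rational(1, 2)))), 120) = Add(-1560, Mul(360, Pow(2, Rational(1, 2))))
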